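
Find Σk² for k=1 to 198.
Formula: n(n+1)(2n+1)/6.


n = 198
n(n+1)(2n+1)/6 = 198×199×397/6
= 15642594/6 = 2607099

Σk² = 2607099


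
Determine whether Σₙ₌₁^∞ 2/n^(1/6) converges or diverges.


p-series test: Σ c/n^p converges if p > 1, diverges if p ≤ 1 (constant c > 0 doesn't affect convergence).
p = 1/6
1/6 ≤ 1 → DIVERGES

Diverges (p = 1/6 ≤ 1)


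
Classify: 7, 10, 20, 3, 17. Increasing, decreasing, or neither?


Differences: 3, 10, -17, 14
Difference at position 1 is +3 (> 0) but position 3 is -17 (< 0) — sequence both rises and falls
→ NOT monotonic

Not monotonic


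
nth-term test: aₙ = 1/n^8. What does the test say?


lim(n→∞) 1/n^8 = 0
lim aₙ = 0 → nth-term test is INCONCLUSIVE
(Need other tests; this is actually a convergent p-series with p=8 > 1)

Inconclusive (lim aₙ = 0; need another test)


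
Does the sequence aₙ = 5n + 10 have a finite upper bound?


aₙ = 5n + 10 → as n→∞, aₙ→∞
No finite upper bound exists
The sequence is UNBOUNDED

Unbounded (aₙ → ∞ as n → ∞)


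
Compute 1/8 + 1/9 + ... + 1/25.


Σₖ₌8^25 1/k = 1/8 + 1/9 + 1/10 + ... + 1/25
= 10914604807/8923714800
≈ 1.2231

Sum = 10914604807/8923714800 ≈ 1.2231


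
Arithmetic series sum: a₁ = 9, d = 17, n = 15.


aₙ = 9 + (15-1)×17 = 247
Sₙ = n(a₁+aₙ)/2 = 15×(9+247)/2
= 15×256/2 = 1920

S_15 = 1920


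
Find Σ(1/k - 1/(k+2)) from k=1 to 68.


Telescoping with gap 2: two head and two tail terms survive.
= (1 + 1/2) - (1/69 + 1/70)
= 3/2 - 1/69 - 1/70 = 3553/2415

Sum = 3553/2415


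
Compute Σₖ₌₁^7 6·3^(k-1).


Sₙ = 6×(3^7 - 1)/(3 - 1)
= 6×(2187 - 1)/2
= 6×2186/2
= 6558

S_7 = 6558


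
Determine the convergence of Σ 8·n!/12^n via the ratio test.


aₙ = 8·n!/12^n
a_{n+1}/aₙ = (n+1)!/12^(n+1) × 12^n/n!  (constant 8 cancels)
= (n+1)/12
L = lim(n→∞) (n+1)/12 = ∞
L > 1 → series DIVERGES

Diverges (ratio test: L = ∞ > 1)


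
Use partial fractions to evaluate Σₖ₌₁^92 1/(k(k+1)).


1/(k(k+1)) = 1/k - 1/(k+1) (partial fractions)
Telescoping: Σ = 1 - 1/93 = 92/93

Sum = 92/93


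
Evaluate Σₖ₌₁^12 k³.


n(n+1)/2 = 12×13/2 = 78
Σk³ = 78² = 6084

Σk³ = 6084


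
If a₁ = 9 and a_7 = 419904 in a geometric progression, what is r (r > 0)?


r^(n-1) = aₙ/a₁
r^6 = 419904/9 = 46656
r = 46656^(1/6)
= ±6; taking r > 0 gives r = 6

r = 6


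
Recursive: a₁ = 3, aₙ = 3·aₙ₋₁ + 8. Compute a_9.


Computing step by step:
a_1 = 3
a_2 = 17
a_3 = 59
a_4 = 185
a_5 = 563
a_6 = 1697
a_7 = 5099
a_8 = 15305
a_9 = 45923


a_9 = 45923


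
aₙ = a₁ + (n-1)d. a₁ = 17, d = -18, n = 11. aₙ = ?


aₙ = a₁ + (n-1)d
= 17 + (11-1)×-18
= 17 - 180
= -163

a_11 = -163


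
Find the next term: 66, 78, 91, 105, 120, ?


Pattern: triangular numbers: n(n+1)/2
Terms: 66, 78, 91, 105, 120
Next term = 136

Next term = 136


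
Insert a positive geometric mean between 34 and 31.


GM = √(34×31) = √1054 = 32.4654

GM = 32.4654


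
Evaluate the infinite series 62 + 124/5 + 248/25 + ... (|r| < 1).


S∞ = a₁/(1-r) = 62/(1 - 2/5)
= 62/(3/5)
= 310/3

S∞ = 310/3


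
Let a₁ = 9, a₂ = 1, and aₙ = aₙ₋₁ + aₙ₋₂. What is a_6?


Computing iteratively: 9, 1, 10, 11, 21, 32
a_6 = 32

a_6 = 32


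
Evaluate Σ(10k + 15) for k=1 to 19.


Σ(10k+15) = 10·Σk + 15·n
= 10·190 + 15·19
= 1900 + 285 = 2185

Σ = 2185


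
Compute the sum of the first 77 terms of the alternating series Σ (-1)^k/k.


S = -1 + 1/2 - 1/3 + 1/4 - 1/5 + 1/6 - 1/7 + 1/8 ± ...
= -0.6996
(Full series converges to -ln(2) ≈ -0.6931)

S_77 = -0.6996


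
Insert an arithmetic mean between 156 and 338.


AM = (156 + 338)/2 = 494/2 = 247

AM = 247


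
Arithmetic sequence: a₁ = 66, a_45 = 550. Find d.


d = (aₙ - a₁)/(n-1)
= (550 - 66)/(45-1)
= 484/44 = 11

d = 11


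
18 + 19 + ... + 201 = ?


Σₖ₌18^201 k = Σₖ₌₁^201 k − Σₖ₌₁^17 k
= 201·202/2 − 17·18/2
= 20301 − 153 = 20148

Σk = 20148


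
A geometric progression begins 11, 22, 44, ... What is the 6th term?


aₙ = a₁·r^(n-1)
= 11×2^5
= 11×32
= 352

a_6 = 352


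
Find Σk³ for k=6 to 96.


Σₖ₌6^96 k³ = [96·97/2]² − [5·6/2]²
= 21678336 − 225 = 21678111

Σk³ = 21678111


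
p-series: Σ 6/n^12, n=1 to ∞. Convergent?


p-series test: Σ c/n^p converges if p > 1, diverges if p ≤ 1 (constant c > 0 doesn't affect convergence).
p = 12
12 > 1 → CONVERGES

Converges (p = 12 > 1)


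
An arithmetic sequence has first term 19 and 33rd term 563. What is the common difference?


d = (aₙ - a₁)/(n-1)
= (563 - 19)/(33-1)
= 544/32 = 17

d = 17


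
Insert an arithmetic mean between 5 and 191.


AM = (5 + 191)/2 = 196/2 = 98

AM = 98


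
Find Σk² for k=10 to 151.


Σₖ₌10^151 k² = Σₖ₌₁^151 k² − Σₖ₌₁^9 k²
= 151·152·303/6 − 9·10·19/6
= 1159076 − 285 = 1158791

Σk² = 1158791


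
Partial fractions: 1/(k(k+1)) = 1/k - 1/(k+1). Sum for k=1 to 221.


1/(k(k+1)) = 1/k - 1/(k+1) (partial fractions)
Telescoping: Σ = 1 - 1/222 = 221/222

Sum = 221/222


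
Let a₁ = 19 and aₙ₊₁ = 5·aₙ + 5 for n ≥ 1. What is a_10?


Computing step by step:
a_1 = 19
a_2 = 100
a_3 = 505
a_4 = 2530
a_5 = 12655
a_6 = 63280
a_7 = 316405
a_8 = 1582030
a_9 = 7910155
a_10 = 39550780


a_10 = 39550780


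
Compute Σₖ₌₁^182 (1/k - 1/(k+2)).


Telescoping with gap 2: two head and two tail terms survive.
= (1 + 1/2) - (1/183 + 1/184)
= 3/2 - 1/183 - 1/184 = 50141/33672

Sum = 50141/33672


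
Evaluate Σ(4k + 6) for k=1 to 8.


Σ(4k+6) = 4·Σk + 6·n
= 4·36 + 6·8
= 144 + 48 = 192

Σ = 192


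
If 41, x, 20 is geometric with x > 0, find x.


GM = √(41×20) = √820 = 28.6356

GM = 28.6356


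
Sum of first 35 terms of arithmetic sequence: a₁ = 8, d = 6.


aₙ = 8 + (35-1)×6 = 212
Sₙ = n(a₁+aₙ)/2 = 35×(8+212)/2
= 35×220/2 = 3850

S_35 = 3850


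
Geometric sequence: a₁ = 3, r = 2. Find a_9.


aₙ = a₁·r^(n-1)
= 3×2^8
= 3×256
= 768

a_9 = 768


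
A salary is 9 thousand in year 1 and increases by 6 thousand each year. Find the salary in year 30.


aₙ = a₁ + (n-1)d
= 9 + (30-1)×6
= 9 + 174
= 183

a_30 = 183


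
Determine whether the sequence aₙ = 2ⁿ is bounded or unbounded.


aₙ = 2ⁿ → as n→∞, aₙ→∞ (since base 2 > 1)
No finite upper bound exists
The sequence is UNBOUNDED

Unbounded (aₙ → ∞ as n → ∞)


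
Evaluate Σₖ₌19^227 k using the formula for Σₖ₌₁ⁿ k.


Σₖ₌19^227 k = Σₖ₌₁^227 k − Σₖ₌₁^18 k
= 227·228/2 − 18·19/2
= 25878 − 171 = 25707

Σk = 25707


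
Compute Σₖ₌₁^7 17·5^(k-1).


Sₙ = 17×(5^7 - 1)/(5 - 1)
= 17×(78125 - 1)/4
= 17×78124/4
= 332027

S_7 = 332027


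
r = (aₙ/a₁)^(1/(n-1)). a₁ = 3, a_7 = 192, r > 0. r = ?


r^(n-1) = aₙ/a₁
r^6 = 192/3 = 64
r = 64^(1/6)
= ±2; taking r > 0 gives r = 2

r = 2


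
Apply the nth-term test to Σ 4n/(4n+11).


lim(n→∞) 4n/(4n+11) = 4/4 = 1  (divide numerator and denominator by n)
lim aₙ = 1 ≠ 0 → series DIVERGES

Diverges (lim aₙ = 1 ≠ 0)


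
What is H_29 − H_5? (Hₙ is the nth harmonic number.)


Σₖ₌6^29 1/k = 1/6 + 1/7 + 1/8 + ... + 1/29
= 3908958676327/2329089562800
≈ 1.6783

Sum = 3908958676327/2329089562800 ≈ 1.6783


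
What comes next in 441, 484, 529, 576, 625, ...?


Pattern: perfect squares: n²
Terms: 441, 484, 529, 576, 625
Next term = 676

Next term = 676


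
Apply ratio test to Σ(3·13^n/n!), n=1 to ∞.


aₙ = 3·13^n/n!
a_{n+1}/aₙ = 13^(n+1)/(n+1)! × n!/13^n  (constant 3 cancels)
= 13/(n+1)
L = lim(n→∞) 13/(n+1) = 0
L < 1 → series CONVERGES

Converges (ratio test: L = 0 < 1)


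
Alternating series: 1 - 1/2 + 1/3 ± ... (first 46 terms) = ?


S = 1 - 1/2 + 1/3 - 1/4 + 1/5 - 1/6 + 1/7 - 1/8 ± ...
= 0.6824
(Full series converges to +ln(2) ≈ +0.6931)

S_46 = 0.6824


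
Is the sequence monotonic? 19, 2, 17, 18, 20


Differences: -17, 15, 1, 2
Difference at position 2 is +15 (> 0) but position 1 is -17 (< 0) — sequence both rises and falls
→ NOT monotonic

Not monotonic


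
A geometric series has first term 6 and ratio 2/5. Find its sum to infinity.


S∞ = a₁/(1-r) = 6/(1 - 2/5)
= 6/(3/5)
= 10

S∞ = 10


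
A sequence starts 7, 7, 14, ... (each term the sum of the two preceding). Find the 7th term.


Computing iteratively: 7, 7, 14, 21, 35, 56, 91
a_7 = 91

a_7 = 91


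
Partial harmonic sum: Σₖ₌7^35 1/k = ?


Σₖ₌7^35 1/k = 1/7 + 1/8 + 1/9 + ... + 1/35
= 22274660489989/13127595717600
≈ 1.6968

Sum = 22274660489989/13127595717600 ≈ 1.6968


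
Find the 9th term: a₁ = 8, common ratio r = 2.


aₙ = a₁·r^(n-1)
= 8×2^8
= 8×256
= 2048

a_9 = 2048


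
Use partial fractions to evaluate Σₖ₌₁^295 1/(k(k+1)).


1/(k(k+1)) = 1/k - 1/(k+1) (partial fractions)
Telescoping: Σ = 1 - 1/296 = 295/296

Sum = 295/296


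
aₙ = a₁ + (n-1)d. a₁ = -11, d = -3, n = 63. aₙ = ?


aₙ = a₁ + (n-1)d
= -11 + (63-1)×-3
= -11 - 186
= -197

a_63 = -197


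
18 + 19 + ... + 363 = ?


Σₖ₌18^363 k = Σₖ₌₁^363 k − Σₖ₌₁^17 k
= 363·364/2 − 17·18/2
= 66066 − 153 = 65913

Σk = 65913


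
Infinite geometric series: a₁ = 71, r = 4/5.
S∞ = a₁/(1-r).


S∞ = a₁/(1-r) = 71/(1 - 4/5)
= 71/(1/5)
= 355

S∞ = 355


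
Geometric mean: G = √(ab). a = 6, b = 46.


GM = √(6×46) = √276 = 16.6132

GM = 16.6132


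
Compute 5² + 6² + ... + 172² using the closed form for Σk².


Σₖ₌5^172 k² = Σₖ₌₁^172 k² − Σₖ₌₁^4 k²
= 172·173·345/6 − 4·5·9/6
= 1710970 − 30 = 1710940

Σk² = 1710940


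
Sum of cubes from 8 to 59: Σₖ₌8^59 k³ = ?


Σₖ₌8^59 k³ = [59·60/2]² − [7·8/2]²
= 3132900 − 784 = 3132116

Σk³ = 3132116


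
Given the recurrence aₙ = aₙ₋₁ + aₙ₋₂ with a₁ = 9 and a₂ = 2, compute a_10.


Computing iteratively: 9, 2, 11, 13, 24, 37, 61, 98, 159, 257
a_10 = 257

a_10 = 257


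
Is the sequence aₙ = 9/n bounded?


a₁ = 9, a₂ = 9/2, a₃ = 9/3, ...
0 < aₙ ≤ 9 for all n ≥ 1
Lower bound: 0, Upper bound: 9
The sequence IS bounded

Bounded (0 < aₙ ≤ 9)


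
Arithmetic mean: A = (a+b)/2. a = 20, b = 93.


AM = (20 + 93)/2 = 113/2 = 56.5

AM = 56.5


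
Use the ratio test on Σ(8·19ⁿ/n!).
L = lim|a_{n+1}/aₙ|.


aₙ = 8·19^n/n!
a_{n+1}/aₙ = 19^(n+1)/(n+1)! × n!/19^n  (constant 8 cancels)
= 19/(n+1)
L = lim(n→∞) 19/(n+1) = 0
L < 1 → series CONVERGES

Converges (ratio test: L = 0 < 1)


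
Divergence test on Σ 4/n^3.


lim(n→∞) 4/n^3 = 0
lim aₙ = 0 → nth-term test is INCONCLUSIVE
(Need other tests; this is actually a convergent p-series with p=3 > 1)

Inconclusive (lim aₙ = 0; need another test)


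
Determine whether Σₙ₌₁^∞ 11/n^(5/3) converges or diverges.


p-series test: Σ c/n^p converges if p > 1, diverges if p ≤ 1 (constant c > 0 doesn't affect convergence).
p = 5/3
5/3 > 1 → CONVERGES

Converges (p = 5/3 > 1)


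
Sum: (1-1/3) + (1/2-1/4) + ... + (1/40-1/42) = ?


Telescoping with gap 2: two head and two tail terms survive.
= (1 + 1/2) - (1/41 + 1/42)
= 3/2 - 1/41 - 1/42 = 1250/861

Sum = 1250/861


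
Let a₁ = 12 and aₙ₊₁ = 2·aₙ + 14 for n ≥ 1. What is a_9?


Computing step by step:
a_1 = 12
a_2 = 38
a_3 = 90
a_4 = 194
a_5 = 402
a_6 = 818
a_7 = 1650
a_8 = 3314
a_9 = 6642


a_9 = 6642


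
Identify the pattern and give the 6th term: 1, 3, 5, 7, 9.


Pattern: arithmetic (d=2)
Terms: 1, 3, 5, 7, 9
Next term = 11

Next term = 11


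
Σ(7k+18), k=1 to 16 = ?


Σ(7k+18) = 7·Σk + 18·n
= 7·136 + 18·16
= 952 + 288 = 1240

Σ = 1240


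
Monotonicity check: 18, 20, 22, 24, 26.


Differences: 2, 2, 2, 2
All differences > 0 → strictly INCREASING

Monotonically increasing


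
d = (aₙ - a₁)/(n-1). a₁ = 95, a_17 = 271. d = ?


d = (aₙ - a₁)/(n-1)
= (271 - 95)/(17-1)
= 176/16 = 11

d = 11


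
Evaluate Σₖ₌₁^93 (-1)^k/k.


S = -1 + 1/2 - 1/3 + 1/4 - 1/5 + 1/6 - 1/7 + 1/8 ± ...
= -0.6985
(Full series converges to -ln(2) ≈ -0.6931)

S_93 = -0.6985


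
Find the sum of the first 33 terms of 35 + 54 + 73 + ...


aₙ = 35 + (33-1)×19 = 643
Sₙ = n(a₁+aₙ)/2 = 33×(35+643)/2
= 33×678/2 = 11187

S_33 = 11187


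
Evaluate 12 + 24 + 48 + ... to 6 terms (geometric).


Sₙ = 12×(2^6 - 1)/(2 - 1)
= 12×(64 - 1)/1
= 12×63/1
= 756

S_6 = 756


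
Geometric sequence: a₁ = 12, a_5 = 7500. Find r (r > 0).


r^(n-1) = aₙ/a₁
r^4 = 7500/12 = 625
r = 625^(1/4)
= ±5; taking r > 0 gives r = 5

r = 5


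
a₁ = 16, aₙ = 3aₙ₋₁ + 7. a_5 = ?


Computing step by step:
a_1 = 16
a_2 = 55
a_3 = 172
a_4 = 523
a_5 = 1576


a_5 = 1576


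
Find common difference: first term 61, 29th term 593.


d = (aₙ - a₁)/(n-1)
= (593 - 61)/(29-1)
= 532/28 = 19

d = 19


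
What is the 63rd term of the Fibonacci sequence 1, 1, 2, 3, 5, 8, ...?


Fibonacci sequence: 1, 1, 2, 3, 5, 8, 13, 21, 34, 55, 89, ...
F(63) = 6557470319842

F(63) = 6557470319842


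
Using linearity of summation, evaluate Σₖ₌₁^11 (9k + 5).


Σ(9k+5) = 9·Σk + 5·n
= 9·66 + 5·11
= 594 + 55 = 649

Σ = 649


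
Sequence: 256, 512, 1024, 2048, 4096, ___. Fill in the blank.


Pattern: powers of 2: 2ⁿ
Terms: 256, 512, 1024, 2048, 4096
Next term = 8192

Next term = 8192


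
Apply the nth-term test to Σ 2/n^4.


lim(n→∞) 2/n^4 = 0
lim aₙ = 0 → nth-term test is INCONCLUSIVE
(Need other tests; this is actually a convergent p-series with p=4 > 1)

Inconclusive (lim aₙ = 0; need another test)


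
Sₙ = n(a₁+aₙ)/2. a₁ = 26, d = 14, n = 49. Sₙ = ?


aₙ = 26 + (49-1)×14 = 698
Sₙ = n(a₁+aₙ)/2 = 49×(26+698)/2
= 49×724/2 = 17738

S_49 = 17738


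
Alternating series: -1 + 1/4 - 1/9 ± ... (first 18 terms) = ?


S = -1 + 1/4 - 1/9 + 1/16 - 1/25 + 1/36 - 1/49 + 1/64 ± ...
= -0.821
(Full series converges to -π²/12 ≈ -0.8225)

S_18 = -0.821


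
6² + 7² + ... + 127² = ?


Σₖ₌6^127 k² = Σₖ₌₁^127 k² − Σₖ₌₁^5 k²
= 127·128·255/6 − 5·6·11/6
= 690880 − 55 = 690825

Σk² = 690825


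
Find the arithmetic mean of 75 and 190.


AM = (75 + 190)/2 = 265/2 = 132.5

AM = 132.5


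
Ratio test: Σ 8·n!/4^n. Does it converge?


aₙ = 8·n!/4^n
a_{n+1}/aₙ = (n+1)!/4^(n+1) × 4^n/n!  (constant 8 cancels)
= (n+1)/4
L = lim(n→∞) (n+1)/4 = ∞
L > 1 → series DIVERGES

Diverges (ratio test: L = ∞ > 1)


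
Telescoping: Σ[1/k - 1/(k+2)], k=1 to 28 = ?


Telescoping with gap 2: two head and two tail terms survive.
= (1 + 1/2) - (1/29 + 1/30)
= 3/2 - 1/29 - 1/30 = 623/435

Sum = 623/435


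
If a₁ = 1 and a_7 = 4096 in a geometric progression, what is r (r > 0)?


r^(n-1) = aₙ/a₁
r^6 = 4096/1 = 4096
r = 4096^(1/6)
= ±4; taking r > 0 gives r = 4

r = 4


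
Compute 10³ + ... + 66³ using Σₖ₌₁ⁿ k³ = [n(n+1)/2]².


Σₖ₌10^66 k³ = [66·67/2]² − [9·10/2]²
= 4888521 − 2025 = 4886496

Σk³ = 4886496


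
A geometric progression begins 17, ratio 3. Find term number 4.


aₙ = a₁·r^(n-1)
= 17×3^3
= 17×27
= 459

a_4 = 459


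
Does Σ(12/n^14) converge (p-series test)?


p-series test: Σ c/n^p converges if p > 1, diverges if p ≤ 1 (constant c > 0 doesn't affect convergence).
p = 14
14 > 1 → CONVERGES

Converges (p = 14 > 1)


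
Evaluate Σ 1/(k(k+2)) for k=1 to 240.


1/(k(k+2)) = (1/2)·(1/k - 1/(k+2)) (partial fractions)
Telescoping: Σ = (1/2)·(1 + 1/2 - 1/241 - 1/242) = 21750/29161

Sum = 21750/29161


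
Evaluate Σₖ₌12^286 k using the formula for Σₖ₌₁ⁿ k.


Σₖ₌12^286 k = Σₖ₌₁^286 k − Σₖ₌₁^11 k
= 286·287/2 − 11·12/2
= 41041 − 66 = 40975

Σk = 40975


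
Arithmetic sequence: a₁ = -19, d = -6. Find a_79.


aₙ = a₁ + (n-1)d
= -19 + (79-1)×-6
= -19 - 468
= -487

a_79 = -487


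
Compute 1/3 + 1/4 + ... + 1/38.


Σₖ₌3^38 1/k = 1/3 + 1/4 + 1/5 + ... + 1/38
= 1324999407147433/485721041551200
≈ 2.7279

Sum = 1324999407147433/485721041551200 ≈ 2.7279


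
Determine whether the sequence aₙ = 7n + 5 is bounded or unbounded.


aₙ = 7n + 5 → as n→∞, aₙ→∞
No finite upper bound exists
The sequence is UNBOUNDED

Unbounded (aₙ → ∞ as n → ∞)


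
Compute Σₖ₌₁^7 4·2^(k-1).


Sₙ = 4×(2^7 - 1)/(2 - 1)
= 4×(128 - 1)/1
= 4×127/1
= 508

S_7 = 508


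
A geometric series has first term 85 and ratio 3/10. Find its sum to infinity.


S∞ = a₁/(1-r) = 85/(1 - 3/10)
= 85/(7/10)
= 850/7

S∞ = 850/7


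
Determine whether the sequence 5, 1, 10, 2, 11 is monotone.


Differences: -4, 9, -8, 9
Difference at position 2 is +9 (> 0) but position 1 is -4 (< 0) — sequence both rises and falls
→ NOT monotonic

Not monotonic


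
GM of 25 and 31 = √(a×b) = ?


GM = √(25×31) = √775 = 27.8388

GM = 27.8388


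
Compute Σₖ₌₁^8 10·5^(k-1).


Sₙ = 10×(5^8 - 1)/(5 - 1)
= 10×(390625 - 1)/4
= 10×390624/4
= 976560

S_8 = 976560


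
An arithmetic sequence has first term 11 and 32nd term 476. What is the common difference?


d = (aₙ - a₁)/(n-1)
= (476 - 11)/(32-1)
= 465/31 = 15

d = 15


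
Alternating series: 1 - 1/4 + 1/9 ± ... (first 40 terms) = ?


S = 1 - 1/4 + 1/9 - 1/16 + 1/25 - 1/36 + 1/49 - 1/64 ± ...
= 0.8222
(Full series converges to +π²/12 ≈ +0.8225)

S_40 = 0.8222


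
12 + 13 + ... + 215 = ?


Σₖ₌12^215 k = Σₖ₌₁^215 k − Σₖ₌₁^11 k
= 215·216/2 − 11·12/2
= 23220 − 66 = 23154

Σk = 23154


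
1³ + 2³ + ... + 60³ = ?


n(n+1)/2 = 60×61/2 = 1830
Σk³ = 1830² = 3348900

Σk³ = 3348900


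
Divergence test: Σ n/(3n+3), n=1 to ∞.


lim(n→∞) n/(3n+3) = 1/3 = 1/3  (divide numerator and denominator by n)
lim aₙ = 1/3 ≠ 0 → series DIVERGES

Diverges (lim aₙ = 1/3 ≠ 0)


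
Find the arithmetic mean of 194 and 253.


AM = (194 + 253)/2 = 447/2 = 223.5

AM = 223.5


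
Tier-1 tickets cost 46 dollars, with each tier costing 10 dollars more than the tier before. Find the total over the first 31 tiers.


aₙ = 46 + (31-1)×10 = 346
Sₙ = n(a₁+aₙ)/2 = 31×(46+346)/2
= 31×392/2 = 6076

S_31 = 6076


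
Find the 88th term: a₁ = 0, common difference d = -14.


aₙ = a₁ + (n-1)d
= 0 + (88-1)×-14
= 0 - 1218
= -1218

a_88 = -1218


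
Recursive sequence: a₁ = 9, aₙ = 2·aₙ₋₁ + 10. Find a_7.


Computing step by step:
a_1 = 9
a_2 = 28
a_3 = 66
a_4 = 142
a_5 = 294
a_6 = 598
a_7 = 1206


a_7 = 1206


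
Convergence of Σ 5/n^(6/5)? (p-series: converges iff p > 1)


p-series test: Σ c/n^p converges if p > 1, diverges if p ≤ 1 (constant c > 0 doesn't affect convergence).
p = 6/5
6/5 > 1 → CONVERGES

Converges (p = 6/5 > 1)


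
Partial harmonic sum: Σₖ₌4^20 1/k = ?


Σₖ₌4^20 1/k = 1/4 + 1/5 + 1/6 + ... + 1/20
= 27382711/15519504
≈ 1.7644

Sum = 27382711/15519504 ≈ 1.7644


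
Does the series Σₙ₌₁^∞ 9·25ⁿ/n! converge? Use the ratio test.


aₙ = 9·25^n/n!
a_{n+1}/aₙ = 25^(n+1)/(n+1)! × n!/25^n  (constant 9 cancels)
= 25/(n+1)
L = lim(n→∞) 25/(n+1) = 0
L < 1 → series CONVERGES

Converges (ratio test: L = 0 < 1)


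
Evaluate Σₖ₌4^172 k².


Σₖ₌4^172 k² = Σₖ₌₁^172 k² − Σₖ₌₁^3 k²
= 172·173·345/6 − 3·4·7/6
= 1710970 − 14 = 1710956

Σk² = 1710956


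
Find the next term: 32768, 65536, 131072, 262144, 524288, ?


Pattern: powers of 2: 2ⁿ
Terms: 32768, 65536, 131072, 262144, 524288
Next term = 1048576

Next term = 1048576


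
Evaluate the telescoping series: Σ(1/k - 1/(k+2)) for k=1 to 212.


Telescoping with gap 2: two head and two tail terms survive.
= (1 + 1/2) - (1/213 + 1/214)
= 3/2 - 1/213 - 1/214 = 33973/22791

Sum = 33973/22791


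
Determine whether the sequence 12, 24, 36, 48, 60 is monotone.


Differences: 12, 12, 12, 12
All differences > 0 → strictly INCREASING

Monotonically increasing


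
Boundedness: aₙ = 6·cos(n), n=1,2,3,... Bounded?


For all n, -1 ≤ cos(n) ≤ 1, so -6 ≤ 6·cos(n) ≤ 6
Lower bound: -6, Upper bound: 6
The sequence IS bounded

Bounded (-6 ≤ aₙ ≤ 6)


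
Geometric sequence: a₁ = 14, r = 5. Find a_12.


aₙ = a₁·r^(n-1)
= 14×5^11
= 14×48828125
= 683593750

a_12 = 683593750


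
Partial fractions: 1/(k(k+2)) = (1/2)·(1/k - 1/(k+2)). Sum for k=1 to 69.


1/(k(k+2)) = (1/2)·(1/k - 1/(k+2)) (partial fractions)
Telescoping: Σ = (1/2)·(1 + 1/2 - 1/70 - 1/71) = 3657/4970

Sum = 3657/4970


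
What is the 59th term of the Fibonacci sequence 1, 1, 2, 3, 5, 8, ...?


Fibonacci sequence: 1, 1, 2, 3, 5, 8, 13, 21, 34, 55, 89, ...
F(59) = 956722026041

F(59) = 956722026041


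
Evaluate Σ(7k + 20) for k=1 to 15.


Σ(7k+20) = 7·Σk + 20·n
= 7·120 + 20·15
= 840 + 300 = 1140

Σ = 1140


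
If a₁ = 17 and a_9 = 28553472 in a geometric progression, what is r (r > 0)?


r^(n-1) = aₙ/a₁
r^8 = 28553472/17 = 1679616
r = 1679616^(1/8)
= ±6; taking r > 0 gives r = 6

r = 6


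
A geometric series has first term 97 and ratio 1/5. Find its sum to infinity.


S∞ = a₁/(1-r) = 97/(1 - 1/5)
= 97/(4/5)
= 485/4

S∞ = 485/4


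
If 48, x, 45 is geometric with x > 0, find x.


GM = √(48×45) = √2160 = 46.4758

GM = 46.4758


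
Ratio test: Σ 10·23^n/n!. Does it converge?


aₙ = 10·23^n/n!
a_{n+1}/aₙ = 23^(n+1)/(n+1)! × n!/23^n  (constant 10 cancels)
= 23/(n+1)
L = lim(n→∞) 23/(n+1) = 0
L < 1 → series CONVERGES

Converges (ratio test: L = 0 < 1)


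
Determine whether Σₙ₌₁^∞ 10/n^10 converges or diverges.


p-series test: Σ c/n^p converges if p > 1, diverges if p ≤ 1 (constant c > 0 doesn't affect convergence).
p = 10
10 > 1 → CONVERGES

Converges (p = 10 > 1)


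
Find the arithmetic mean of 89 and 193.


AM = (89 + 193)/2 = 282/2 = 141

AM = 141


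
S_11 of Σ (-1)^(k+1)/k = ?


S = 1 - 1/2 + 1/3 - 1/4 + 1/5 - 1/6 + 1/7 - 1/8 ± ...
= 0.7365
(Full series converges to +ln(2) ≈ +0.6931)

S_11 = 0.7365


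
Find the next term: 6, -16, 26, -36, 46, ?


Pattern: alternating sign, magnitude arithmetic (d=10)
Terms: 6, -16, 26, -36, 46
Next term = -56

Next term = -56


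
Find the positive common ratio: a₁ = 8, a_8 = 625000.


r^(n-1) = aₙ/a₁
r^7 = 625000/8 = 78125
r = 78125^(1/7)
= 5

r = 5


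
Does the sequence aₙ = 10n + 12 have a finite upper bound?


aₙ = 10n + 12 → as n→∞, aₙ→∞
No finite upper bound exists
The sequence is UNBOUNDED

Unbounded (aₙ → ∞ as n → ∞)


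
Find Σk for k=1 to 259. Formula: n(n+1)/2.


n(n+1)/2 = 259×260/2 = 67340/2 = 33670

Σk = 33670


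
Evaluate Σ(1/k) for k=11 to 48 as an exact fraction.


Σₖ₌11^48 1/k = 1/11 + 1/12 + 1/13 + ... + 1/48
= 677286844336960408373/442720643463713815200
≈ 1.5298

Sum = 677286844336960408373/442720643463713815200 ≈ 1.5298


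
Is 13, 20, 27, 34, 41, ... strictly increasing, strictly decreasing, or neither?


Differences: 7, 7, 7, 7
All differences > 0 → strictly INCREASING

Monotonically increasing


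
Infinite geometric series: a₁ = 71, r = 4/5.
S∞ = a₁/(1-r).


S∞ = a₁/(1-r) = 71/(1 - 4/5)
= 71/(1/5)
= 355

S∞ = 355


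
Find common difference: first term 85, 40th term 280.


d = (aₙ - a₁)/(n-1)
= (280 - 85)/(40-1)
= 195/39 = 5

d = 5


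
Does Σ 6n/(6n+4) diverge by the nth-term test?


lim(n→∞) 6n/(6n+4) = 6/6 = 1  (divide numerator and denominator by n)
lim aₙ = 1 ≠ 0 → series DIVERGES

Diverges (lim aₙ = 1 ≠ 0)


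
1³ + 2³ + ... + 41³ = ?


n(n+1)/2 = 41×42/2 = 861
Σk³ = 861² = 741321

Σk³ = 741321


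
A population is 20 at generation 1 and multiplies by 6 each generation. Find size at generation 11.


aₙ = a₁·r^(n-1)
= 20×6^10
= 20×60466176
= 1209323520

a_11 = 1209323520


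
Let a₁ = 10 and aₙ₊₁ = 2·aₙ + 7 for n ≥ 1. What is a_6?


Computing step by step:
a_1 = 10
a_2 = 27
a_3 = 61
a_4 = 129
a_5 = 265
a_6 = 537


a_6 = 537


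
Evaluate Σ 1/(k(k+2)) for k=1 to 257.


1/(k(k+2)) = (1/2)·(1/k - 1/(k+2)) (partial fractions)
Telescoping: Σ = (1/2)·(1 + 1/2 - 1/258 - 1/259) = 24929/33411

Sum = 24929/33411


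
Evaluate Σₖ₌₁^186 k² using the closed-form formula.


n = 186
n(n+1)(2n+1)/6 = 186×187×373/6
= 12973686/6 = 2162281

Σk² = 2162281


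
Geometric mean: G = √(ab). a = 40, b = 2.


GM = √(40×2) = √80 = 8.9443

GM = 8.9443


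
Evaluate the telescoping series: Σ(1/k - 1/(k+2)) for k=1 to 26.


Telescoping with gap 2: two head and two tail terms survive.
= (1 + 1/2) - (1/27 + 1/28)
= 3/2 - 1/27 - 1/28 = 1079/756

Sum = 1079/756


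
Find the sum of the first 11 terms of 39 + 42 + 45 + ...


aₙ = 39 + (11-1)×3 = 69
Sₙ = n(a₁+aₙ)/2 = 11×(39+69)/2
= 11×108/2 = 594

S_11 = 594


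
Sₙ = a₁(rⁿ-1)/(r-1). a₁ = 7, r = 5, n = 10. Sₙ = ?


Sₙ = 7×(5^10 - 1)/(5 - 1)
= 7×(9765625 - 1)/4
= 7×9765624/4
= 17089842

S_10 = 17089842


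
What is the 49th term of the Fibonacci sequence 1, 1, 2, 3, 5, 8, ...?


Fibonacci sequence: 1, 1, 2, 3, 5, 8, 13, 21, 34, 55, 89, ...
F(49) = 7778742049

F(49) = 7778742049


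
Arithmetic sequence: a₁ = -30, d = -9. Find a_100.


aₙ = a₁ + (n-1)d
= -30 + (100-1)×-9
= -30 - 891
= -921

a_100 = -921


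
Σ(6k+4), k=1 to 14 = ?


Σ(6k+4) = 6·Σk + 4·n
= 6·105 + 4·14
= 630 + 56 = 686

Σ = 686


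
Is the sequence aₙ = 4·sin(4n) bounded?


For all n, -1 ≤ sin(4n) ≤ 1, so -4 ≤ 4·sin(4n) ≤ 4
Lower bound: -4, Upper bound: 4
The sequence IS bounded

Bounded (-4 ≤ aₙ ≤ 4)


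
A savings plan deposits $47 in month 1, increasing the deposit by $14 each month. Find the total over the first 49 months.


aₙ = 47 + (49-1)×14 = 719
Sₙ = n(a₁+aₙ)/2 = 49×(47+719)/2
= 49×766/2 = 18767

S_49 = 18767


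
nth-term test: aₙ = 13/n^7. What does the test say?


lim(n→∞) 13/n^7 = 0
lim aₙ = 0 → nth-term test is INCONCLUSIVE
(Need other tests; this is actually a convergent p-series with p=7 > 1)

Inconclusive (lim aₙ = 0; need another test)


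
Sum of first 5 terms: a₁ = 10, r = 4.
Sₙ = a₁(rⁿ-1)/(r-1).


Sₙ = 10×(4^5 - 1)/(4 - 1)
= 10×(1024 - 1)/3
= 10×1023/3
= 3410

S_5 = 3410


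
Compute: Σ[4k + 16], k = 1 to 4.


Σ(4k+16) = 4·Σk + 16·n
= 4·10 + 16·4
= 40 + 64 = 104

Σ = 104


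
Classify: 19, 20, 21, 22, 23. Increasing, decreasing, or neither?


Differences: 1, 1, 1, 1
All differences > 0 → strictly INCREASING

Monotonically increasing


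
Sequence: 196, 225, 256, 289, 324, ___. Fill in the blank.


Pattern: perfect squares: n²
Terms: 196, 225, 256, 289, 324
Next term = 361

Next term = 361


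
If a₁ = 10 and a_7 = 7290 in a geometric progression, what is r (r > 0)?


r^(n-1) = aₙ/a₁
r^6 = 7290/10 = 729
r = 729^(1/6)
= ±3; taking r > 0 gives r = 3

r = 3


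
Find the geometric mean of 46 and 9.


GM = √(46×9) = √414 = 20.347

GM = 20.347


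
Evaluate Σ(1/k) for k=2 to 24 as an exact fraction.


Σₖ₌2^24 1/k = 1/2 + 1/3 + 1/4 + ... + 1/24
= 990874363/356948592
≈ 2.776

Sum = 990874363/356948592 ≈ 2.776


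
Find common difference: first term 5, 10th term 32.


d = (aₙ - a₁)/(n-1)
= (32 - 5)/(10-1)
= 27/9 = 3

d = 3


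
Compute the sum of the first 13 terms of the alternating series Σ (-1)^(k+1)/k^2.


S = 1 - 1/4 + 1/9 - 1/16 + 1/25 - 1/36 + 1/49 - 1/64 ± ...
= 0.8252
(Full series converges to +π²/12 ≈ +0.8225)

S_13 = 0.8252


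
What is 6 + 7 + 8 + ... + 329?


Σₖ₌6^329 k = Σₖ₌₁^329 k − Σₖ₌₁^5 k
= 329·330/2 − 5·6/2
= 54285 − 15 = 54270

Σk = 54270


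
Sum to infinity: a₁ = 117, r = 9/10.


S∞ = a₁/(1-r) = 117/(1 - 9/10)
= 117/(1/10)
= 1170

S∞ = 1170


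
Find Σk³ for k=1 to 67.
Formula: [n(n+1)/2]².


n(n+1)/2 = 67×68/2 = 2278
Σk³ = 2278² = 5189284

Σk³ = 5189284


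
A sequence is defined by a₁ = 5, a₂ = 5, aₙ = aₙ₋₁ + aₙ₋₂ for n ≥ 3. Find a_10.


Computing iteratively: 5, 5, 10, 15, 25, 40, 65, 105, 170, 275
a_10 = 275

a_10 = 275


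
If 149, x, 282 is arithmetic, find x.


AM = (149 + 282)/2 = 431/2 = 215.5

AM = 215.5


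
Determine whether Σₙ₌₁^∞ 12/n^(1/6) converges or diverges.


p-series test: Σ c/n^p converges if p > 1, diverges if p ≤ 1 (constant c > 0 doesn't affect convergence).
p = 1/6
1/6 ≤ 1 → DIVERGES

Diverges (p = 1/6 ≤ 1)


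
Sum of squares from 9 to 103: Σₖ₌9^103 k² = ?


Σₖ₌9^103 k² = Σₖ₌₁^103 k² − Σₖ₌₁^8 k²
= 103·104·207/6 − 8·9·17/6
= 369564 − 204 = 369360

Σk² = 369360


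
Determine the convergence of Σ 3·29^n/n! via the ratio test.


aₙ = 3·29^n/n!
a_{n+1}/aₙ = 29^(n+1)/(n+1)! × n!/29^n  (constant 3 cancels)
= 29/(n+1)
L = lim(n→∞) 29/(n+1) = 0
L < 1 → series CONVERGES

Converges (ratio test: L = 0 < 1)


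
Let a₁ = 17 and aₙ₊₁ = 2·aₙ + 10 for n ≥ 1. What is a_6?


Computing step by step:
a_1 = 17
a_2 = 44
a_3 = 98
a_4 = 206
a_5 = 422
a_6 = 854


a_6 = 854


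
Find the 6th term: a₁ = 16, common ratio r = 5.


aₙ = a₁·r^(n-1)
= 16×5^5
= 16×3125
= 50000

a_6 = 50000


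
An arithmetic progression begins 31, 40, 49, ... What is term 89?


aₙ = a₁ + (n-1)d
= 31 + (89-1)×9
= 31 + 792
= 823

a_89 = 823


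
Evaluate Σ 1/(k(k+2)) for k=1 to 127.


1/(k(k+2)) = (1/2)·(1/k - 1/(k+2)) (partial fractions)
Telescoping: Σ = (1/2)·(1 + 1/2 - 1/128 - 1/129) = 24511/33024

Sum = 24511/33024


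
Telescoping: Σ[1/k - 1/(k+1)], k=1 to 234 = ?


Telescoping: adjacent terms cancel.
= 1/1 - 1/235
= 1 - 1/235 = 234/235

Sum = 234/235


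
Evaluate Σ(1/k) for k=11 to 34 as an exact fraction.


Σₖ₌11^34 1/k = 1/11 + 1/12 + 1/13 + ... + 1/34
= 15611884726969/13127595717600
≈ 1.1892

Sum = 15611884726969/13127595717600 ≈ 1.1892


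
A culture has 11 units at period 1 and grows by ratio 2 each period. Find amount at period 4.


aₙ = a₁·r^(n-1)
= 11×2^3
= 11×8
= 88

a_4 = 88


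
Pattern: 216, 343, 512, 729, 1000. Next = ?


Pattern: perfect cubes: n³
Terms: 216, 343, 512, 729, 1000
Next term = 1331

Next term = 1331


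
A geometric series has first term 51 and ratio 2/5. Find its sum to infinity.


S∞ = a₁/(1-r) = 51/(1 - 2/5)
= 51/(3/5)
= 85

S∞ = 85


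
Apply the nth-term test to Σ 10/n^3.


lim(n→∞) 10/n^3 = 0
lim aₙ = 0 → nth-term test is INCONCLUSIVE
(Need other tests; this is actually a convergent p-series with p=3 > 1)

Inconclusive (lim aₙ = 0; need another test)


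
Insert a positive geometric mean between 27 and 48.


GM = √(27×48) = √1296 = 36

GM = 36


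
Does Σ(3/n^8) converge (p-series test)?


p-series test: Σ c/n^p converges if p > 1, diverges if p ≤ 1 (constant c > 0 doesn't affect convergence).
p = 8
8 > 1 → CONVERGES

Converges (p = 8 > 1)


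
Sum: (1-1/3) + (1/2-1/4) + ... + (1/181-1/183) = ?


Telescoping with gap 2: two head and two tail terms survive.
= (1 + 1/2) - (1/182 + 1/183)
= 3/2 - 1/182 - 1/183 = 24797/16653

Sum = 24797/16653


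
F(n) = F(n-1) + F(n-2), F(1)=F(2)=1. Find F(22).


Fibonacci sequence: 1, 1, 2, 3, 5, 8, 13, 21, 34, 55, 89, ...
F(22) = 17711

F(22) = 17711


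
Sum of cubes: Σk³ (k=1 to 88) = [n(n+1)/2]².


n(n+1)/2 = 88×89/2 = 3916
Σk³ = 3916² = 15335056

Σk³ = 15335056


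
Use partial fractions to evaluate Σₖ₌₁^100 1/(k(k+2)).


1/(k(k+2)) = (1/2)·(1/k - 1/(k+2)) (partial fractions)
Telescoping: Σ = (1/2)·(1 + 1/2 - 1/101 - 1/102) = 7625/10302

Sum = 7625/10302


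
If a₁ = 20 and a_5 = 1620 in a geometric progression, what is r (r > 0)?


r^(n-1) = aₙ/a₁
r^4 = 1620/20 = 81
r = 81^(1/4)
= ±3; taking r > 0 gives r = 3

r = 3


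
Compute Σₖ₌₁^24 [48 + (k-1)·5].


aₙ = 48 + (24-1)×5 = 163
Sₙ = n(a₁+aₙ)/2 = 24×(48+163)/2
= 24×211/2 = 2532

S_24 = 2532


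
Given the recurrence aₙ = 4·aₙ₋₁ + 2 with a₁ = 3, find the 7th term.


Computing step by step:
a_1 = 3
a_2 = 14
a_3 = 58
a_4 = 234
a_5 = 938
a_6 = 3754
a_7 = 15018


a_7 = 15018


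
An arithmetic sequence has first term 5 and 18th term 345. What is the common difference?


d = (aₙ - a₁)/(n-1)
= (345 - 5)/(18-1)
= 340/17 = 20

d = 20


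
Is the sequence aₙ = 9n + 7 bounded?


aₙ = 9n + 7 → as n→∞, aₙ→∞
No finite upper bound exists
The sequence is UNBOUNDED

Unbounded (aₙ → ∞ as n → ∞)


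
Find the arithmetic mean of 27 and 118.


AM = (27 + 118)/2 = 145/2 = 72.5

AM = 72.5


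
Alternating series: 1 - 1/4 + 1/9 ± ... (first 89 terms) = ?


S = 1 - 1/4 + 1/9 - 1/16 + 1/25 - 1/36 + 1/49 - 1/64 ± ...
= 0.8225
(Full series converges to +π²/12 ≈ +0.8225)

S_89 = 0.8225


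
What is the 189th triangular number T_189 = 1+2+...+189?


n(n+1)/2 = 189×190/2 = 35910/2 = 17955

Σk = 17955


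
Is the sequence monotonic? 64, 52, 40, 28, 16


Differences: -12, -12, -12, -12
All differences < 0 → strictly DECREASING

Monotonically decreasing


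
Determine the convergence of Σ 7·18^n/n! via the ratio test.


aₙ = 7·18^n/n!
a_{n+1}/aₙ = 18^(n+1)/(n+1)! × n!/18^n  (constant 7 cancels)
= 18/(n+1)
L = lim(n→∞) 18/(n+1) = 0
L < 1 → series CONVERGES

Converges (ratio test: L = 0 < 1)


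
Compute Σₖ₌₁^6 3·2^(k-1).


Sₙ = 3×(2^6 - 1)/(2 - 1)
= 3×(64 - 1)/1
= 3×63/1
= 189

S_6 = 189


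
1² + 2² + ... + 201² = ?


n = 201
n(n+1)(2n+1)/6 = 201×202×403/6
= 16362606/6 = 2727101

Σk² = 2727101


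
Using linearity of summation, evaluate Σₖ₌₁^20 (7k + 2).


Σ(7k+2) = 7·Σk + 2·n
= 7·210 + 2·20
= 1470 + 40 = 1510

Σ = 1510


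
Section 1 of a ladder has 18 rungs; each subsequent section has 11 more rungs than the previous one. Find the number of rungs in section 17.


aₙ = a₁ + (n-1)d
= 18 + (17-1)×11
= 18 + 176
= 194

a_17 = 194


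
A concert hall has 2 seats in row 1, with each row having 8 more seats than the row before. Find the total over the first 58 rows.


aₙ = 2 + (58-1)×8 = 458
Sₙ = n(a₁+aₙ)/2 = 58×(2+458)/2
= 58×460/2 = 13340

S_58 = 13340


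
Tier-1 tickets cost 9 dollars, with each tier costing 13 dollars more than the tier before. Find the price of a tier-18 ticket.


aₙ = a₁ + (n-1)d
= 9 + (18-1)×13
= 9 + 221
= 230

a_18 = 230


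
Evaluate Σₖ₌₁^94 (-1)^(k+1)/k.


S = 1 - 1/2 + 1/3 - 1/4 + 1/5 - 1/6 + 1/7 - 1/8 ± ...
= 0.6879
(Full series converges to +ln(2) ≈ +0.6931)

S_94 = 0.6879


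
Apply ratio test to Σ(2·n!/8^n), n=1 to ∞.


aₙ = 2·n!/8^n
a_{n+1}/aₙ = (n+1)!/8^(n+1) × 8^n/n!  (constant 2 cancels)
= (n+1)/8
L = lim(n→∞) (n+1)/8 = ∞
L > 1 → series DIVERGES

Diverges (ratio test: L = ∞ > 1)


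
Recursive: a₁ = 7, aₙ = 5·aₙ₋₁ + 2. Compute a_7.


Computing step by step:
a_1 = 7
a_2 = 37
a_3 = 187
a_4 = 937
a_5 = 4687
a_6 = 23437
a_7 = 117187


a_7 = 117187


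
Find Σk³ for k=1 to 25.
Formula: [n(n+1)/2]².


n(n+1)/2 = 25×26/2 = 325
Σk³ = 325² = 105625

Σk³ = 105625


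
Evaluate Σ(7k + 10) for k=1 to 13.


Σ(7k+10) = 7·Σk + 10·n
= 7·91 + 10·13
= 637 + 130 = 767

Σ = 767


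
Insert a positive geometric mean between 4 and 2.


GM = √(4×2) = √8 = 2.8284

GM = 2.8284


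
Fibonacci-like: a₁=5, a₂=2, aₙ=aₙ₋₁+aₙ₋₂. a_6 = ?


Computing iteratively: 5, 2, 7, 9, 16, 25
a_6 = 25

a_6 = 25


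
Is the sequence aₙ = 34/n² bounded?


a₁ = 34, a₂ = 34/4, a₃ = 34/9, ...
0 < aₙ ≤ 34 for all n ≥ 1
The sequence IS bounded

Bounded (0 < aₙ ≤ 34)


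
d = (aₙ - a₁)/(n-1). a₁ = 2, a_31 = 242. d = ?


d = (aₙ - a₁)/(n-1)
= (242 - 2)/(31-1)
= 240/30 = 8

d = 8


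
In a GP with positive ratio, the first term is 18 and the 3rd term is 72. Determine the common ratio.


r^(n-1) = aₙ/a₁
r^2 = 72/18 = 4
r = 4^(1/2)
= ±2; taking r > 0 gives r = 2

r = 2


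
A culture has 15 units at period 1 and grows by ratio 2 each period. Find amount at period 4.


aₙ = a₁·r^(n-1)
= 15×2^3
= 15×8
= 120

a_4 = 120


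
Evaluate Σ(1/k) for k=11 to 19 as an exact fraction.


Σₖ₌11^19 1/k = 1/11 + 1/12 + 1/13 + 1/14 + 1/15 + 1/16 + 1/17 + 1/18 + 1/19
= 144045379/232792560
≈ 0.6188

Sum = 144045379/232792560 ≈ 0.6188


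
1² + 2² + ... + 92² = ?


n = 92
n(n+1)(2n+1)/6 = 92×93×185/6
= 1582860/6 = 263810

Σk² = 263810


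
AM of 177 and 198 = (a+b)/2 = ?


AM = (177 + 198)/2 = 375/2 = 187.5

AM = 187.5


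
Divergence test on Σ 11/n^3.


lim(n→∞) 11/n^3 = 0
lim aₙ = 0 → nth-term test is INCONCLUSIVE
(Need other tests; this is actually a convergent p-series with p=3 > 1)

Inconclusive (lim aₙ = 0; need another test)


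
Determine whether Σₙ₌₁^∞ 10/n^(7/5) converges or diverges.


p-series test: Σ c/n^p converges if p > 1, diverges if p ≤ 1 (constant c > 0 doesn't affect convergence).
p = 7/5
7/5 > 1 → CONVERGES

Converges (p = 7/5 > 1)


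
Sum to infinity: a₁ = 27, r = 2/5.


S∞ = a₁/(1-r) = 27/(1 - 2/5)
= 27/(3/5)
= 45

S∞ = 45


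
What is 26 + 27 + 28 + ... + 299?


Σₖ₌26^299 k = Σₖ₌₁^299 k − Σₖ₌₁^25 k
= 299·300/2 − 25·26/2
= 44850 − 325 = 44525

Σk = 44525


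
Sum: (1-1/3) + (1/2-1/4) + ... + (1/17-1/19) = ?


Telescoping with gap 2: two head and two tail terms survive.
= (1 + 1/2) - (1/18 + 1/19)
= 3/2 - 1/18 - 1/19 = 238/171

Sum = 238/171


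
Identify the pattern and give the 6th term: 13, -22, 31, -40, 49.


Pattern: alternating sign, magnitude arithmetic (d=9)
Terms: 13, -22, 31, -40, 49
Next term = -58

Next term = -58


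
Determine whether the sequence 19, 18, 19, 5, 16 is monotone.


Differences: -1, 1, -14, 11
Difference at position 2 is +1 (> 0) but position 1 is -1 (< 0) — sequence both rises and falls
→ NOT monotonic

Not monotonic


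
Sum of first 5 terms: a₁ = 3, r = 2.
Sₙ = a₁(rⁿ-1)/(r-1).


Sₙ = 3×(2^5 - 1)/(2 - 1)
= 3×(32 - 1)/1
= 3×31/1
= 93

S_5 = 93


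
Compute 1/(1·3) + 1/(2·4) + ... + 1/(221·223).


1/(k(k+2)) = (1/2)·(1/k - 1/(k+2)) (partial fractions)
Telescoping: Σ = (1/2)·(1 + 1/2 - 1/222 - 1/223) = 36907/49506

Sum = 36907/49506


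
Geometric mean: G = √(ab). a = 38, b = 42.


GM = √(38×42) = √1596 = 39.95

GM = 39.95


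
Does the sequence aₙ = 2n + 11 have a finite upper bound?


aₙ = 2n + 11 → as n→∞, aₙ→∞
No finite upper bound exists
The sequence is UNBOUNDED

Unbounded (aₙ → ∞ as n → ∞)


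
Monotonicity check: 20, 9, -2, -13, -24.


Differences: -11, -11, -11, -11
All differences < 0 → strictly DECREASING

Monotonically decreasing


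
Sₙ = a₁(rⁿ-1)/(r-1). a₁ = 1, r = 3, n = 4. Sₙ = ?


Sₙ = 1×(3^4 - 1)/(3 - 1)
= 1×(81 - 1)/2
= 1×80/2
= 40

S_4 = 40
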